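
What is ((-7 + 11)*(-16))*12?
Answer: -768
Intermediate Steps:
((-7 + 11)*(-16))*12 = (4*(-16))*12 = -64*12 = -768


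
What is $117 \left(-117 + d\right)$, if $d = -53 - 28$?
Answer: $-23166$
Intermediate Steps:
$d = -81$ ($d = -53 - 28 = -81$)
$117 \left(-117 + d\right) = 117 \left(-117 - 81\right) = 117 \left(-198\right) = -23166$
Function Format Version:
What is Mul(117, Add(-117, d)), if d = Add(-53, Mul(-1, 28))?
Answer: -23166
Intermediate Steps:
d = -81 (d = Add(-53, -28) = -81)
Mul(117, Add(-117, d)) = Mul(117, Add(-117, -81)) = Mul(117, -198) = -23166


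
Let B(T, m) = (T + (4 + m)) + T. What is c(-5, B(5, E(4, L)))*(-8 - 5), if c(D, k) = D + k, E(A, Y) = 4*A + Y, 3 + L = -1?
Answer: -273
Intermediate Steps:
L = -4 (L = -3 - 1 = -4)
E(A, Y) = Y + 4*A
B(T, m) = 4 + m + 2*T (B(T, m) = (4 + T + m) + T = 4 + m + 2*T)
c(-5, B(5, E(4, L)))*(-8 - 5) = (-5 + (4 + (-4 + 4*4) + 2*5))*(-8 - 5) = (-5 + (4 + (-4 + 16) + 10))*(-13) = (-5 + (4 + 12 + 10))*(-13) = (-5 + 26)*(-13) = 21*(-13) = -273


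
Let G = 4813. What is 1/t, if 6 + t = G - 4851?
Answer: -1/44 ≈ -0.022727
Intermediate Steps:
t = -44 (t = -6 + (4813 - 4851) = -6 - 38 = -44)
1/t = 1/(-44) = -1/44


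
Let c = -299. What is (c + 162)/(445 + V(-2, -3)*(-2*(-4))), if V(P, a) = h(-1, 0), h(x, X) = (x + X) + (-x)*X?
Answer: -137/437 ≈ -0.31350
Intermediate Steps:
h(x, X) = X + x - X*x (h(x, X) = (X + x) - X*x = X + x - X*x)
V(P, a) = -1 (V(P, a) = 0 - 1 - 1*0*(-1) = 0 - 1 + 0 = -1)
(c + 162)/(445 + V(-2, -3)*(-2*(-4))) = (-299 + 162)/(445 - (-2)*(-4)) = -137/(445 - 1*8) = -137/(445 - 8) = -137/437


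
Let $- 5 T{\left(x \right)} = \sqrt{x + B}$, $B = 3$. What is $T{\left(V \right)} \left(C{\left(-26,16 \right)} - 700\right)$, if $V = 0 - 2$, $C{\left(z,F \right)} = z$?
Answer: $\frac{726}{5} \approx 145.2$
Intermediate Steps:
$V = -2$ ($V = 0 - 2 = -2$)
$T{\left(x \right)} = - \frac{\sqrt{3 + x}}{5}$ ($T{\left(x \right)} = - \frac{\sqrt{x + 3}}{5} = - \frac{\sqrt{3 + x}}{5}$)
$T{\left(V \right)} \left(C{\left(-26,16 \right)} - 700\right) = - \frac{\sqrt{3 - 2}}{5} \left(-26 - 700\right) = - \frac{\sqrt{1}}{5} \left(-26 - 700\right) = \left(- \frac{1}{5}\right) 1 \left(-726\right) = \left(- \frac{1}{5}\right) \left(-726\right) = \frac{726}{5}$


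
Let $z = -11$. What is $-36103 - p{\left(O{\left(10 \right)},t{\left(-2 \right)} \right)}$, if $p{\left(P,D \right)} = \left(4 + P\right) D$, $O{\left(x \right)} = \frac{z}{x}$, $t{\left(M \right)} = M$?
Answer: $- \frac{180486}{5} \approx -36097.0$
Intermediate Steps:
$O{\left(x \right)} = - \frac{11}{x}$
$p{\left(P,D \right)} = D \left(4 + P\right)$
$-36103 - p{\left(O{\left(10 \right)},t{\left(-2 \right)} \right)} = -36103 - - 2 \left(4 - \frac{11}{10}\right) = -36103 - \left(-2\right) \frac{29}{10} = -36103 - - \frac{29}{5} = -36103 + \frac{29}{5} = - \frac{180486}{5}$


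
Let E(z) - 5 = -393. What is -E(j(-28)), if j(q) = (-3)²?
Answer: 388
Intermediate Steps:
j(q) = 9
E(z) = -388 (E(z) = 5 - 393 = -388)
-E(j(-28)) = -1*(-388) = 388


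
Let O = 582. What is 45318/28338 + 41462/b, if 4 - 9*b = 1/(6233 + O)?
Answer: 12011133856937/128744257 ≈ 93295.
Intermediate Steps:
b = 27259/61335 (b = 4/9 - 1/(9*(6233 + 582)) = 4/9 - ⅑/6815 = 4/9 - ⅑*1/6815 = 4/9 - 1/61335 = 27259/61335 ≈ 0.44443)
45318/28338 + 41462/b = 45318/28338 + 41462/(27259/61335) = 45318*(1/28338) + 41462*(61335/27259) = 7553/4723 + 2543071770/27259 = 12011133856937/128744257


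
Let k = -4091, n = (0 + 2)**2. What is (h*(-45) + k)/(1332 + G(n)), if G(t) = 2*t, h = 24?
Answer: -5171/1340 ≈ -3.8590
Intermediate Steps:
n = 4 (n = 2**2 = 4)
(h*(-45) + k)/(1332 + G(n)) = (24*(-45) - 4091)/(1332 + 2*4) = (-1080 - 4091)/(1332 + 8) = -5171/1340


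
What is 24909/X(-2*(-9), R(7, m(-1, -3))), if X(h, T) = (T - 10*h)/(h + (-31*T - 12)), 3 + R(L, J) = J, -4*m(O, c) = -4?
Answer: -846906/91 ≈ -9306.7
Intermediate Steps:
m(O, c) = 1 (m(O, c) = -1/4*(-4) = 1)
R(L, J) = -3 + J
X(h, T) = (T - 10*h)/(-12 + h - 31*T) (X(h, T) = (T - 10*h)/(h + (-12 - 31*T)) = (T - 10*h)/(-12 + h - 31*T))
24909/X(-2*(-9), R(7, m(-1, -3))) = 24909/(((-(-3 + 1) + 10*(-2*(-9)))/(12 - (-2)*(-9) + 31*(-3 + 1)))) = 24909/(((-1*(-2) + 10*18)/(12 - 1*18 + 31*(-2)))) = 24909/(((2 + 180)/(12 - 18 - 62))) = 24909/((182/(-68))) = 24909/((-1/68*182)) = 24909/(-91/34) = 24909*(-34/91) = -846906/91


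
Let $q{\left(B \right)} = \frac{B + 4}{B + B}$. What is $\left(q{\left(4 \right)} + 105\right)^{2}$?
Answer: $11236$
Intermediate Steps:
$q{\left(B \right)} = \frac{4 + B}{2 B}$
$\left(q{\left(4 \right)} + 105\right)^{2} = \left(\frac{4 + 4}{2 \cdot 4} + 105\right)^{2} = \left(\frac{1}{2} \cdot \frac{1}{4} \cdot 8 + 105\right)^{2} = \left(1 + 105\right)^{2} = 106^{2} = 11236$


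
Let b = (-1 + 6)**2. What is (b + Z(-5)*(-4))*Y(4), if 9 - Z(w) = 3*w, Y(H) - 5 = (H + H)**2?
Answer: -4899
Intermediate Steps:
b = 25 (b = 5**2 = 25)
Y(H) = 5 + 4*H**2 (Y(H) = 5 + (H + H)**2 = 5 + (2*H)**2 = 5 + 4*H**2)
Z(w) = 9 - 3*w
(b + Z(-5)*(-4))*Y(4) = (25 + (9 - 3*(-5))*(-4))*(5 + 4*4**2) = (25 + (9 + 15)*(-4))*(5 + 4*16) = (25 + 24*(-4))*(5 + 64) = (25 - 96)*69 = -71*69 = -4899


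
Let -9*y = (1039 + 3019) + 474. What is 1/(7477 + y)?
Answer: 9/62761 ≈ 0.00014340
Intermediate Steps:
y = -4532/9 (y = -((1039 + 3019) + 474)/9 = -(4058 + 474)/9 = -⅑*4532 = -4532/9 ≈ -503.56)
1/(7477 + y) = 1/(7477 - 4532/9) = 1/(62761/9) = 9/62761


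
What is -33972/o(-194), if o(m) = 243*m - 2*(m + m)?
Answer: 16986/23183 ≈ 0.73269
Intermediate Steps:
o(m) = 239*m (o(m) = 243*m - 4*m = 239*m)
-33972/o(-194) = -33972/(239*(-194)) = -33972/(-46366) = -33972*(-1/46366) = 16986/23183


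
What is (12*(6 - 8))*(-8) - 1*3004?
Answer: -2812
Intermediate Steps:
(12*(6 - 8))*(-8) - 1*3004 = (12*(-2))*(-8) - 3004 = -24*(-8) - 3004 = 192 - 3004 = -2812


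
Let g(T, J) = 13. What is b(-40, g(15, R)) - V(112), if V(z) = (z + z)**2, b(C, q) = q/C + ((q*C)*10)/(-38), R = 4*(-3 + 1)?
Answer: -38030007/760 ≈ -50040.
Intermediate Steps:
R = -8 (R = 4*(-2) = -8)
b(C, q) = q/C - 5*C*q/19 (b(C, q) = q/C + ((C*q)*10)*(-1/38) = q/C + (10*C*q)*(-1/38) = q/C - 5*C*q/19)
V(z) = 4*z**2 (V(z) = (2*z)**2 = 4*z**2)
b(-40, g(15, R)) - V(112) = (13/(-40) - 5/19*(-40)*13) - 4*112**2 = (13*(-1/40) + 2600/19) - 4*12544 = (-13/40 + 2600/19) - 1*50176 = 103753/760 - 50176 = -38030007/760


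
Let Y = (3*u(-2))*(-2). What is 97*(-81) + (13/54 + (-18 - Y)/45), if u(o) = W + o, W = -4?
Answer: -2121649/270 ≈ -7858.0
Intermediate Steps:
u(o) = -4 + o
Y = 36 (Y = (3*(-4 - 2))*(-2) = (3*(-6))*(-2) = -18*(-2) = 36)
97*(-81) + (13/54 + (-18 - Y)/45) = 97*(-81) + (13/54 + (-18 - 1*36)/45) = -7857 + (13*(1/54) + (-18 - 36)*(1/45)) = -7857 + (13/54 - 54*1/45) = -7857 + (13/54 - 6/5) = -7857 - 259/270 = -2121649/270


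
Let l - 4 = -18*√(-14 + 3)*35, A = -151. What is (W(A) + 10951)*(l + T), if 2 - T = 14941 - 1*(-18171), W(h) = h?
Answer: -357544800 - 6804000*I*√11 ≈ -3.5754e+8 - 2.2566e+7*I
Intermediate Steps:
T = -33110 (T = 2 - (14941 - 1*(-18171)) = 2 - (14941 + 18171) = 2 - 1*33112 = 2 - 33112 = -33110)
l = 4 - 630*I*√11 (l = 4 - 18*√(-14 + 3)*35 = 4 - 18*I*√11*35 = 4 - 630*I*√11 ≈ 4.0 - 2089.5*I)
(W(A) + 10951)*(l + T) = (-151 + 10951)*((4 - 630*I*√11) - 33110) = 10800*(-33106 - 630*I*√11) = -357544800 - 6804000*I*√11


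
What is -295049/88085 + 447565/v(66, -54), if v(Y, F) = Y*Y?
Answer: 38138529581/383698260 ≈ 99.397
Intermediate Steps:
v(Y, F) = Y²
-295049/88085 + 447565/v(66, -54) = -295049/88085 + 447565/(66²) = -295049*1/88085 + 447565/4356 = -295049/88085 + 447565*(1/4356) = -295049/88085 + 447565/4356 = 38138529581/383698260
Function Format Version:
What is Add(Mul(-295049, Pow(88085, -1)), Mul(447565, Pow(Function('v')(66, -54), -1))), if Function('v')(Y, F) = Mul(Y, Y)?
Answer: Rational(38138529581, 383698260) ≈ 99.397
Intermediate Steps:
Function('v')(Y, F) = Pow(Y, 2)
Add(Mul(-295049, Pow(88085, -1)), Mul(447565, Pow(Function('v')(66, -54), -1))) = Add(Mul(-295049, Pow(88085, -1)), Mul(447565, Pow(Pow(66, 2), -1))) = Add(Mul(-295049, Rational(1, 88085)), Mul(447565, Pow(4356, -1))) = Add(Rational(-295049, 88085), Mul(447565, Rational(1, 4356))) = Add(Rational(-295049, 88085), Rational(447565, 4356)) = Rational(38138529581, 383698260)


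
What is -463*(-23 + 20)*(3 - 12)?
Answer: -12501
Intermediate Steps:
-463*(-23 + 20)*(3 - 12) = -(-1389)*(-9) = -463*27 = -12501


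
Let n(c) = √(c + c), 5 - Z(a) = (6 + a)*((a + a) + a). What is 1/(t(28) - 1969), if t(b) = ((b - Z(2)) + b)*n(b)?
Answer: -179/302555 - 18*√14/302555 ≈ -0.00081423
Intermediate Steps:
Z(a) = 5 - 3*a*(6 + a) (Z(a) = 5 - (6 + a)*((a + a) + a) = 5 - (6 + a)*(2*a + a) = 5 - (6 + a)*3*a = 5 - 3*a*(6 + a))
n(c) = √2*√c (n(c) = √(2*c) = √2*√c)
t(b) = √2*√b*(43 + 2*b) (t(b) = ((b - (5 - 18*2 - 3*2²)) + b)*(√2*√b) = ((b - (5 - 36 - 3*4)) + b)*(√2*√b) = ((b - (5 - 36 - 12)) + b)*(√2*√b) = ((b - 1*(-43)) + b)*(√2*√b) = ((b + 43) + b)*(√2*√b) = ((43 + b) + b)*(√2*√b) = (43 + 2*b)*(√2*√b) = √2*√b*(43 + 2*b))
1/(t(28) - 1969) = 1/(√2*√28*(43 + 2*28) - 1969) = 1/(√2*(2*√7)*(43 + 56) - 1969) = 1/(√2*(2*√7)*99 - 1969) = 1/(198*√14 - 1969) = 1/(-1969 + 198*√14)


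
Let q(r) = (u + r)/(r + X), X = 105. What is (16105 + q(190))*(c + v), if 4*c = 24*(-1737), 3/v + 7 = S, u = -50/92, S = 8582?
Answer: -3906367280215311/23272550 ≈ -1.6785e+8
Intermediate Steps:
u = -25/46 (u = -50*1/92 = -25/46 ≈ -0.54348)
q(r) = (-25/46 + r)/(105 + r) (q(r) = (-25/46 + r)/(r + 105) = (-25/46 + r)/(105 + r))
v = 3/8575 (v = 3/(-7 + 8582) = 3/8575 ≈ 0.00034985)
c = -10422 (c = (24*(-1737))/4 = (¼)*(-41688) = -10422)
(16105 + q(190))*(c + v) = (16105 + (-25/46 + 190)/(105 + 190))*(-10422 + 3/8575) = (16105 + (8715/46)/295)*(-89368647/8575) = (16105 + (1/295)*(8715/46))*(-89368647/8575) = (16105 + 1743/2714)*(-89368647/8575) = (43710713/2714)*(-89368647/8575) = -3906367280215311/23272550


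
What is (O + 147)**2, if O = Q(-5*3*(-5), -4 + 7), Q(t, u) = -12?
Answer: 18225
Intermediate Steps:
O = -12
(O + 147)**2 = (-12 + 147)**2 = 135**2 = 18225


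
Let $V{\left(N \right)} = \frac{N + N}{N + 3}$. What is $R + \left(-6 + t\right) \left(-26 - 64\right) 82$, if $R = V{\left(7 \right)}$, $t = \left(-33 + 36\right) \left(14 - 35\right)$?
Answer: $\frac{2546107}{5} \approx 5.0922 \cdot 10^{5}$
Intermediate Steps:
$t = -63$ ($t = 3 \left(-21\right) = -63$)
$V{\left(N \right)} = \frac{2 N}{3 + N}$
$R = \frac{7}{5}$ ($R = 2 \cdot 7 \frac{1}{3 + 7} = 2 \cdot 7 \cdot \frac{1}{10} = \frac{7}{5} \approx 1.4$)
$R + \left(-6 + t\right) \left(-26 - 64\right) 82 = \frac{7}{5} + \left(-6 - 63\right) \left(-26 - 64\right) 82 = \frac{7}{5} + \left(-69\right) \left(-90\right) 82 = \frac{7}{5} + 6210 \cdot 82 = \frac{7}{5} + 509220 = \frac{2546107}{5}$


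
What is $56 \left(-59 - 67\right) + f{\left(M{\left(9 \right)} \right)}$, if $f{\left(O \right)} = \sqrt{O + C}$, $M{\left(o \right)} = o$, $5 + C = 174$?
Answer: $-7056 + \sqrt{178} \approx -7042.7$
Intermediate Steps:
$C = 169$ ($C = -5 + 174 = 169$)
$f{\left(O \right)} = \sqrt{169 + O}$ ($f{\left(O \right)} = \sqrt{O + 169} = \sqrt{169 + O}$)
$56 \left(-59 - 67\right) + f{\left(M{\left(9 \right)} \right)} = 56 \left(-59 - 67\right) + \sqrt{169 + 9} = 56 \left(-126\right) + \sqrt{178} = -7056 + \sqrt{178}$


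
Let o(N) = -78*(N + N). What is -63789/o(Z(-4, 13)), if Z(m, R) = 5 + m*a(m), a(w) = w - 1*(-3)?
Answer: 21263/468 ≈ 45.434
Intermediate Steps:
a(w) = 3 + w (a(w) = w + 3 = 3 + w)
Z(m, R) = 5 + m*(3 + m)
o(N) = -156*N
-63789/o(Z(-4, 13)) = -63789*(-1/(156*(5 - 4*(3 - 4)))) = -63789*(-1/(156*(5 - 4*(-1)))) = -63789*(-1/(156*(5 + 4))) = -63789/((-156*9)) = -63789/(-1404) = -63789*(-1/1404) = 21263/468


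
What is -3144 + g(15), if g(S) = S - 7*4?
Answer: -3157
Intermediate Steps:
g(S) = -28 + S (g(S) = S - 1*28 = S - 28 = -28 + S)
-3144 + g(15) = -3144 + (-28 + 15) = -3144 - 13 = -3157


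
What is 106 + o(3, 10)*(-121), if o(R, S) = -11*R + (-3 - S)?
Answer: 5672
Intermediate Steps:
o(R, S) = -3 - S - 11*R
106 + o(3, 10)*(-121) = 106 + (-3 - 1*10 - 11*3)*(-121) = 106 + (-3 - 10 - 33)*(-121) = 106 - 46*(-121) = 106 + 5566 = 5672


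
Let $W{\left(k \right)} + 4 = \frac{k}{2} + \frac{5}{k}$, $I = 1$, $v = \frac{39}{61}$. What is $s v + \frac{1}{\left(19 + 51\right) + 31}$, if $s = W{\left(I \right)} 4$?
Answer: $\frac{23695}{6161} \approx 3.846$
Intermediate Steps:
$v = \frac{39}{61}$ ($v = 39 \cdot \frac{1}{61} = \frac{39}{61} \approx 0.63934$)
$W{\left(k \right)} = -4 + \frac{k}{2} + \frac{5}{k}$ ($W{\left(k \right)} = -4 + \left(\frac{k}{2} + \frac{5}{k}\right) = -4 + \frac{k}{2} + \frac{5}{k}$)
$s = 6$ ($s = \left(-4 + \frac{1}{2} \cdot 1 + \frac{5}{1}\right) 4 = \left(-4 + \frac{1}{2} + 5 \cdot 1\right) 4 = \left(-4 + \frac{1}{2} + 5\right) 4 = \frac{3}{2} \cdot 4 = 6$)
$s v + \frac{1}{\left(19 + 51\right) + 31} = 6 \cdot \frac{39}{61} + \frac{1}{\left(19 + 51\right) + 31} = \frac{234}{61} + \frac{1}{70 + 31} = \frac{234}{61} + \frac{1}{101} = \frac{23695}{6161}$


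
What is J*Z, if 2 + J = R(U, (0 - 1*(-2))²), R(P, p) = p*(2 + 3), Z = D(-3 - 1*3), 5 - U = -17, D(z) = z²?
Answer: 648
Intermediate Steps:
U = 22 (U = 5 - 1*(-17) = 5 + 17 = 22)
Z = 36 (Z = (-3 - 1*3)² = (-3 - 3)² = (-6)² = 36)
R(P, p) = 5*p (R(P, p) = p*5 = 5*p)
J = 18 (J = -2 + 5*(0 - 1*(-2))² = -2 + 5*(0 + 2)² = -2 + 5*2² = -2 + 5*4 = -2 + 20 = 18)
J*Z = 18*36 = 648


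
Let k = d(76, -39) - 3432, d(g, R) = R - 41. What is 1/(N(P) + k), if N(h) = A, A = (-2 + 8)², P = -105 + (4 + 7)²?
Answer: -1/3476 ≈ -0.00028769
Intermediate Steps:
d(g, R) = -41 + R
P = 16 (P = -105 + 11² = -105 + 121 = 16)
k = -3512 (k = (-41 - 39) - 3432 = -80 - 3432 = -3512)
A = 36 (A = 6² = 36)
N(h) = 36
1/(N(P) + k) = 1/(36 - 3512) = 1/(-3476) = -1/3476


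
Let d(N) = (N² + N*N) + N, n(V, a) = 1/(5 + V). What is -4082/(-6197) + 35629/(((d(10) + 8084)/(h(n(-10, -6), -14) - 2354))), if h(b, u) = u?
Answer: -23763807358/2336269 ≈ -10172.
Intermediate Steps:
d(N) = N + 2*N² (d(N) = (N² + N²) + N = 2*N² + N = N + 2*N²)
-4082/(-6197) + 35629/(((d(10) + 8084)/(h(n(-10, -6), -14) - 2354))) = -4082/(-6197) + 35629/(((10*(1 + 2*10) + 8084)/(-14 - 2354))) = -4082*(-1/6197) + 35629/(((10*(1 + 20) + 8084)/(-2368))) = 4082/6197 + 35629/(((10*21 + 8084)*(-1/2368))) = 4082/6197 + 35629/(((210 + 8084)*(-1/2368))) = 4082/6197 + 35629/((8294*(-1/2368))) = 4082/6197 + 35629/(-4147/1184) = 4082/6197 + 35629*(-1184/4147) = 4082/6197 - 3834976/377 = -23763807358/2336269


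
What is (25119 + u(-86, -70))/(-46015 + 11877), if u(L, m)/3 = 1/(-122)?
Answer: -3064515/4164836 ≈ -0.73581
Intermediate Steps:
u(L, m) = -3/122 (u(L, m) = 3/(-122) = 3*(-1/122) = -3/122)
(25119 + u(-86, -70))/(-46015 + 11877) = (25119 - 3/122)/(-46015 + 11877) = (3064515/122)/(-34138) = (3064515/122)*(-1/34138) = -3064515/4164836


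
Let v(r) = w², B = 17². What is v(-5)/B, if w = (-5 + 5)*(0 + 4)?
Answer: 0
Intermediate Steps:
B = 289
w = 0 (w = 0*4 = 0)
v(r) = 0 (v(r) = 0² = 0)
v(-5)/B = 0/289 = 0*(1/289) = 0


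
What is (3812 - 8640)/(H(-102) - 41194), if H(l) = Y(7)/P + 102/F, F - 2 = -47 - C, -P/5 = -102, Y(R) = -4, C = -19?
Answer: 16004820/136571141 ≈ 0.11719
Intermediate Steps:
P = 510 (P = -5*(-102) = 510)
F = -26 (F = 2 + (-47 - 1*(-19)) = 2 + (-47 + 19) = 2 - 28 = -26)
H(l) = -13031/3315 (H(l) = -4/510 + 102/(-26) = -4*1/510 + 102*(-1/26) = -2/255 - 51/13 = -13031/3315)
(3812 - 8640)/(H(-102) - 41194) = (3812 - 8640)/(-13031/3315 - 41194) = -4828/(-136571141/3315) = -4828*(-3315/136571141) = 16004820/136571141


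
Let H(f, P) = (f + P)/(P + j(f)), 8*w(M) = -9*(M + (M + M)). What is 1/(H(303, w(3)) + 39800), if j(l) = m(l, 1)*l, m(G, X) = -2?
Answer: 1643/65390619 ≈ 2.5126e-5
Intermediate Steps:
j(l) = -2*l
w(M) = -27*M/8 (w(M) = (-9*(M + (M + M)))/8 = (-9*(M + 2*M))/8 = (-27*M)/8 = -27*M/8)
H(f, P) = (P + f)/(P - 2*f) (H(f, P) = (f + P)/(P - 2*f) = (P + f)/(P - 2*f))
1/(H(303, w(3)) + 39800) = 1/((-27/8*3 + 303)/(-27/8*3 - 2*303) + 39800) = 1/((-81/8 + 303)/(-81/8 - 606) + 39800) = 1/((2343/8)/(-4929/8) + 39800) = 1/(-8/4929*2343/8 + 39800) = 1/(-781/1643 + 39800) = 1/(65390619/1643) = 1643/65390619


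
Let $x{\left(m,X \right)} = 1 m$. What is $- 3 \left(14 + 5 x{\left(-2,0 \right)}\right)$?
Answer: $-12$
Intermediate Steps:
$x{\left(m,X \right)} = m$
$- 3 \left(14 + 5 x{\left(-2,0 \right)}\right) = - 3 \left(14 + 5 \left(-2\right)\right) = - 3 \left(14 - 10\right) = \left(-3\right) 4 = -12$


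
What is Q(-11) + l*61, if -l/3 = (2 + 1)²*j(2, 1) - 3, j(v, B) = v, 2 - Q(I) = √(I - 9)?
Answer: -2743 - 2*I*√5 ≈ -2743.0 - 4.4721*I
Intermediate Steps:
Q(I) = 2 - √(-9 + I) (Q(I) = 2 - √(I - 9) = 2 - √(-9 + I))
l = -45 (l = -3*((2 + 1)²*2 - 3) = -3*(3²*2 - 3) = -3*(9*2 - 3) = -3*(18 - 3) = -3*15 = -45)
Q(-11) + l*61 = (2 - √(-9 - 11)) - 45*61 = (2 - √(-20)) - 2745 = (2 - 2*I*√5) - 2745 = -2743 - 2*I*√5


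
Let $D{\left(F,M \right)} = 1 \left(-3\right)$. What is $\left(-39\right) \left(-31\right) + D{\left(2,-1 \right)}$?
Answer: $1206$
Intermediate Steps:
$D{\left(F,M \right)} = -3$
$\left(-39\right) \left(-31\right) + D{\left(2,-1 \right)} = \left(-39\right) \left(-31\right) - 3 = 1209 - 3 = 1206$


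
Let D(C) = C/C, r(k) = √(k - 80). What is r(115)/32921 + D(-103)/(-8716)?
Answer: -1/8716 + √35/32921 ≈ 6.4974e-5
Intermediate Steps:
r(k) = √(-80 + k)
D(C) = 1
r(115)/32921 + D(-103)/(-8716) = √(-80 + 115)/32921 + 1/(-8716) = √35*(1/32921) + 1*(-1/8716) = √35/32921 - 1/8716 = -1/8716 + √35/32921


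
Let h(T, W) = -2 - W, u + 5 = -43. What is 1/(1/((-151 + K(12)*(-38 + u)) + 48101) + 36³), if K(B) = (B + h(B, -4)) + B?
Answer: 45714/2132832385 ≈ 2.1433e-5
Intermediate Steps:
u = -48 (u = -5 - 43 = -48)
K(B) = 2 + 2*B (K(B) = (B + (-2 - 1*(-4))) + B = (B + (-2 + 4)) + B = (B + 2) + B = (2 + B) + B = 2 + 2*B)
1/(1/((-151 + K(12)*(-38 + u)) + 48101) + 36³) = 1/(1/((-151 + (2 + 2*12)*(-38 - 48)) + 48101) + 36³) = 1/(1/((-151 + (2 + 24)*(-86)) + 48101) + 46656) = 1/(1/((-151 + 26*(-86)) + 48101) + 46656) = 1/(1/((-151 - 2236) + 48101) + 46656) = 1/(1/(-2387 + 48101) + 46656) = 1/(1/45714 + 46656) = 1/(2132832385/45714) = 45714/2132832385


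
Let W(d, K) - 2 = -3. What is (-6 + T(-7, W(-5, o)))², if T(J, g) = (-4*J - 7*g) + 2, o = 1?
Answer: 961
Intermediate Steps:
W(d, K) = -1 (W(d, K) = 2 - 3 = -1)
T(J, g) = 2 - 7*g - 4*J (T(J, g) = (-7*g - 4*J) + 2 = 2 - 7*g - 4*J)
(-6 + T(-7, W(-5, o)))² = (-6 + (2 - 7*(-1) - 4*(-7)))² = (-6 + (2 + 7 + 28))² = (-6 + 37)² = 31² = 961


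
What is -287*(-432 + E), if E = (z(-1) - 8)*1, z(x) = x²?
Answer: 125993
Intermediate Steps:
E = -7 (E = ((-1)² - 8)*1 = (1 - 8)*1 = -7*1 = -7)
-287*(-432 + E) = -287*(-432 - 7) = -287*(-439) = 125993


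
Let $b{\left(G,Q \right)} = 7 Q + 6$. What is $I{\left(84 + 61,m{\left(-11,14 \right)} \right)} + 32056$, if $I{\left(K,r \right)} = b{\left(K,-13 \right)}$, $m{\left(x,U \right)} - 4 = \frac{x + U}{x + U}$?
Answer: $31971$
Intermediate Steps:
$b{\left(G,Q \right)} = 6 + 7 Q$
$m{\left(x,U \right)} = 5$ ($m{\left(x,U \right)} = 4 + \frac{x + U}{x + U} = 4 + \frac{U + x}{U + x} = 4 + 1 = 5$)
$I{\left(K,r \right)} = -85$ ($I{\left(K,r \right)} = 6 + 7 \left(-13\right) = 6 - 91 = -85$)
$I{\left(84 + 61,m{\left(-11,14 \right)} \right)} + 32056 = -85 + 32056 = 31971$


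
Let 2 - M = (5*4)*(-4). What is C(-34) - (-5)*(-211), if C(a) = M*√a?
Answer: -1055 + 82*I*√34 ≈ -1055.0 + 478.14*I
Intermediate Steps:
M = 82 (M = 2 - 5*4*(-4) = 2 - 20*(-4) = 2 - 1*(-80) = 2 + 80 = 82)
C(a) = 82*√a
C(-34) - (-5)*(-211) = 82*√(-34) - (-5)*(-211) = 82*(I*√34) - 1*1055 = 82*I*√34 - 1055 = -1055 + 82*I*√34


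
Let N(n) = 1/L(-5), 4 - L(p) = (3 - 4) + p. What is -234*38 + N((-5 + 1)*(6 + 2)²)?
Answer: -88919/10 ≈ -8891.9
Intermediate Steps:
L(p) = 5 - p (L(p) = 4 - ((3 - 4) + p) = 4 - (-1 + p) = 4 + (1 - p) = 5 - p)
N(n) = ⅒ (N(n) = 1/(5 - 1*(-5)) = 1/(5 + 5) = 1/10 = ⅒)
-234*38 + N((-5 + 1)*(6 + 2)²) = -234*38 + ⅒ = -8892 + ⅒ = -88919/10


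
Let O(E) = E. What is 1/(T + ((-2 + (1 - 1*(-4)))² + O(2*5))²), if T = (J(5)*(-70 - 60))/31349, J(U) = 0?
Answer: 1/361 ≈ 0.0027701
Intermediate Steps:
T = 0 (T = (0*(-70 - 60))/31349 = (0*(-130))*(1/31349) = 0*(1/31349) = 0)
1/(T + ((-2 + (1 - 1*(-4)))² + O(2*5))²) = 1/(0 + ((-2 + (1 - 1*(-4)))² + 2*5)²) = 1/(0 + ((-2 + (1 + 4))² + 10)²) = 1/(0 + ((-2 + 5)² + 10)²) = 1/(0 + (3² + 10)²) = 1/(0 + (9 + 10)²) = 1/(0 + 19²) = 1/(0 + 361) = 1/361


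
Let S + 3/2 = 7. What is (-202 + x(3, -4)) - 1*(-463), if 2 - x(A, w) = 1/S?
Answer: 2891/11 ≈ 262.82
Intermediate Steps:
S = 11/2 (S = -3/2 + 7 = 11/2 ≈ 5.5000)
x(A, w) = 20/11 (x(A, w) = 2 - 1/11/2 = 2 - 1*2/11 = 2 - 2/11 = 20/11)
(-202 + x(3, -4)) - 1*(-463) = (-202 + 20/11) - 1*(-463) = -2202/11 + 463 = 2891/11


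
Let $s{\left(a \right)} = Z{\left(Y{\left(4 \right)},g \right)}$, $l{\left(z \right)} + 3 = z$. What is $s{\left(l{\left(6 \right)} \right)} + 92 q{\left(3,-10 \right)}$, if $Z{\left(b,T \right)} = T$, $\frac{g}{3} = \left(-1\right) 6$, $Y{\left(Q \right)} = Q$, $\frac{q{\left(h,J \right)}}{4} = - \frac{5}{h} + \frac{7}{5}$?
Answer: $- \frac{1742}{15} \approx -116.13$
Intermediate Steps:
$l{\left(z \right)} = -3 + z$
$q{\left(h,J \right)} = \frac{28}{5} - \frac{20}{h}$ ($q{\left(h,J \right)} = 4 \left(- \frac{5}{h} + \frac{7}{5}\right) = 4 \left(\frac{7}{5} - \frac{5}{h}\right) = \frac{28}{5} - \frac{20}{h}$)
$g = -18$ ($g = 3 \left(\left(-1\right) 6\right) = 3 \left(-6\right) = -18$)
$s{\left(a \right)} = -18$
$s{\left(l{\left(6 \right)} \right)} + 92 q{\left(3,-10 \right)} = -18 + 92 \left(\frac{28}{5} - \frac{20}{3}\right) = -18 + 92 \left(- \frac{16}{15}\right) = -18 - \frac{1472}{15} = - \frac{1742}{15}$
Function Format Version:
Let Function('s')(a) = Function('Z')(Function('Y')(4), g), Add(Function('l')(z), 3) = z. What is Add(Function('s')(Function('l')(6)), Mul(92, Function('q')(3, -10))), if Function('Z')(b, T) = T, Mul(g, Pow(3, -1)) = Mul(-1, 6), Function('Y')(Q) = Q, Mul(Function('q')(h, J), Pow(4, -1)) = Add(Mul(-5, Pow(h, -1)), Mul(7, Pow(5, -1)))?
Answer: Rational(-1742, 15) ≈ -116.13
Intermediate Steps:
Function('l')(z) = Add(-3, z)
Function('q')(h, J) = Add(Rational(28, 5), Mul(-20, Pow(h, -1))) (Function('q')(h, J) = Mul(4, Add(Mul(-5, Pow(h, -1)), Mul(7, Pow(5, -1)))) = Mul(4, Add(Mul(-5, Pow(h, -1)), Mul(7, Rational(1, 5)))) = Mul(4, Add(Mul(-5, Pow(h, -1)), Rational(7, 5))) = Mul(4, Add(Rational(7, 5), Mul(-5, Pow(h, -1)))) = Add(Rational(28, 5), Mul(-20, Pow(h, -1))))
g = -18 (g = Mul(3, Mul(-1, 6)) = Mul(3, -6) = -18)
Function('s')(a) = -18
Add(Function('s')(Function('l')(6)), Mul(92, Function('q')(3, -10))) = Add(-18, Mul(92, Add(Rational(28, 5), Mul(-20, Pow(3, -1))))) = Add(-18, Mul(92, Add(Rational(28, 5), Mul(-20, Rational(1, 3))))) = Add(-18, Mul(92, Add(Rational(28, 5), Rational(-20, 3)))) = Add(-18, Mul(92, Rational(-16, 15))) = Add(-18, Rational(-1472, 15)) = Rational(-1742, 15)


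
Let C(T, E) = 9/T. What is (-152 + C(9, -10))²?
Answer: 22801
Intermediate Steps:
(-152 + C(9, -10))² = (-152 + 9/9)² = (-152 + 9*(⅑))² = (-152 + 1)² = (-151)² = 22801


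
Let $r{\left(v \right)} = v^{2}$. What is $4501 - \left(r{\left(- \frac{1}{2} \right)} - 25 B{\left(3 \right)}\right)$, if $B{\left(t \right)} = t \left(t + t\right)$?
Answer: $\frac{19803}{4} \approx 4950.8$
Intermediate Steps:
$B{\left(t \right)} = 2 t^{2}$ ($B{\left(t \right)} = t 2 t = 2 t^{2}$)
$4501 - \left(r{\left(- \frac{1}{2} \right)} - 25 B{\left(3 \right)}\right) = 4501 - \left(\left(- \frac{1}{2}\right)^{2} - 25 \cdot 2 \cdot 3^{2}\right) = 4501 - \left(\left(\left(-1\right) \frac{1}{2}\right)^{2} - 25 \cdot 2 \cdot 9\right) = 4501 - \left(\left(- \frac{1}{2}\right)^{2} - 450\right) = 4501 - \left(\frac{1}{4} - 450\right) = 4501 - - \frac{1799}{4} = 4501 + \frac{1799}{4} = \frac{19803}{4}$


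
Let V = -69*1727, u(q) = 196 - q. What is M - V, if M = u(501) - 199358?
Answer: -80500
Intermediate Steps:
V = -119163
M = -199663 (M = (196 - 1*501) - 199358 = (196 - 501) - 199358 = -305 - 199358 = -199663)
M - V = -199663 - 1*(-119163) = -199663 + 119163 = -80500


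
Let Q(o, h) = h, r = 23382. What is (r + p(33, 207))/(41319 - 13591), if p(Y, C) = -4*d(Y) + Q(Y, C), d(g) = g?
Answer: 23457/27728 ≈ 0.84597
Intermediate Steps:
p(Y, C) = C - 4*Y (p(Y, C) = -4*Y + C = C - 4*Y)
(r + p(33, 207))/(41319 - 13591) = (23382 + (207 - 4*33))/(41319 - 13591) = (23382 + (207 - 132))/27728 = (23382 + 75)*(1/27728) = 23457*(1/27728) = 23457/27728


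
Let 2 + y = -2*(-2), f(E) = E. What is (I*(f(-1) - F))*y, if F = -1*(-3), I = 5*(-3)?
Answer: 120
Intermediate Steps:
I = -15
F = 3
y = 2 (y = -2 - 2*(-2) = -2 + 4 = 2)
(I*(f(-1) - F))*y = -15*(-1 - 1*3)*2 = -15*(-1 - 3)*2 = -15*(-4)*2 = 60*2 = 120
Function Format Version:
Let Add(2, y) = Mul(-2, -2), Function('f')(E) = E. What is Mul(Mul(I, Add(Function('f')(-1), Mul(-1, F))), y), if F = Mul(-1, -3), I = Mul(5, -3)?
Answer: 120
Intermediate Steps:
I = -15
F = 3
y = 2 (y = Add(-2, Mul(-2, -2)) = Add(-2, 4) = 2)
Mul(Mul(I, Add(Function('f')(-1), Mul(-1, F))), y) = Mul(Mul(-15, Add(-1, Mul(-1, 3))), 2) = Mul(Mul(-15, Add(-1, -3)), 2) = Mul(Mul(-15, -4), 2) = Mul(60, 2) = 120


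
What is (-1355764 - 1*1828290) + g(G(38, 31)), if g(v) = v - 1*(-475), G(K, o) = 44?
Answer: -3183535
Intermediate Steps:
g(v) = 475 + v (g(v) = v + 475 = 475 + v)
(-1355764 - 1*1828290) + g(G(38, 31)) = (-1355764 - 1*1828290) + (475 + 44) = (-1355764 - 1828290) + 519 = -3184054 + 519 = -3183535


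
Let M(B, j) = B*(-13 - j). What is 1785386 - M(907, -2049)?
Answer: -61266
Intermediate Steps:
1785386 - M(907, -2049) = 1785386 - (-1)*907*(13 - 2049) = 1785386 - (-1)*907*(-2036) = 1785386 - 1*1846652 = 1785386 - 1846652 = -61266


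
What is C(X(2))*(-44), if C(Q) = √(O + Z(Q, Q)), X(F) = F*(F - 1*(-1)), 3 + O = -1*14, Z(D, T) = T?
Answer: -44*I*√11 ≈ -145.93*I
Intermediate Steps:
O = -17 (O = -3 - 1*14 = -3 - 14 = -17)
X(F) = F*(1 + F) (X(F) = F*(F + 1) = F*(1 + F))
C(Q) = √(-17 + Q)
C(X(2))*(-44) = √(-17 + 2*(1 + 2))*(-44) = √(-17 + 2*3)*(-44) = √(-17 + 6)*(-44) = √(-11)*(-44) = (I*√11)*(-44) = -44*I*√11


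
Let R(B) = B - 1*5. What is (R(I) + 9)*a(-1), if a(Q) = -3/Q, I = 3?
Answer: 21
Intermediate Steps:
R(B) = -5 + B (R(B) = B - 5 = -5 + B)
a(Q) = -3/Q
(R(I) + 9)*a(-1) = ((-5 + 3) + 9)*(-3/(-1)) = (-2 + 9)*(-3*(-1)) = 7*3 = 21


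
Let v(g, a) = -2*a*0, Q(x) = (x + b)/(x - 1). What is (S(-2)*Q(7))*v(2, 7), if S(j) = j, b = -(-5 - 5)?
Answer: 0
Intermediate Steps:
b = 10 (b = -1*(-10) = 10)
Q(x) = (10 + x)/(-1 + x) (Q(x) = (x + 10)/(x - 1) = (10 + x)/(-1 + x))
v(g, a) = 0
(S(-2)*Q(7))*v(2, 7) = -2*(10 + 7)/(-1 + 7)*0 = -2*17/6*0 = -17/3*0 = 0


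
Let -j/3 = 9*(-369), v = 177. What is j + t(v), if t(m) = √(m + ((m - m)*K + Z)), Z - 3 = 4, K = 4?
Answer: 9963 + 2*√46 ≈ 9976.6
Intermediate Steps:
j = 9963 (j = -27*(-369) = -3*(-3321) = 9963)
Z = 7 (Z = 3 + 4 = 7)
t(m) = √(7 + m) (t(m) = √(m + ((m - m)*4 + 7)) = √(m + (0*4 + 7)) = √(m + (0 + 7)) = √(m + 7) = √(7 + m))
j + t(v) = 9963 + √(7 + 177) = 9963 + √184 = 9963 + 2*√46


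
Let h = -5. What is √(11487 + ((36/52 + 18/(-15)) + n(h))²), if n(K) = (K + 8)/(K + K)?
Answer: √7765653/26 ≈ 107.18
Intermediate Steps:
n(K) = (8 + K)/(2*K) (n(K) = (8 + K)/((2*K)) = (8 + K)*(1/(2*K)) = (8 + K)/(2*K))
√(11487 + ((36/52 + 18/(-15)) + n(h))²) = √(11487 + ((36/52 + 18/(-15)) + (½)*(8 - 5)/(-5))²) = √(11487 + ((36*(1/52) + 18*(-1/15)) + (½)*(-⅕)*3)²) = √(11487 + ((9/13 - 6/5) - 3/10)²) = √(11487 + (-33/65 - 3/10)²) = √(11487 + (-21/26)²) = √(11487 + 441/676) = √(7765653/676) = √7765653/26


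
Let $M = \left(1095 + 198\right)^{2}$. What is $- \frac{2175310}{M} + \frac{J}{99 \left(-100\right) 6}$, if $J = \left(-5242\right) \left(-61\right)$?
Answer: $- \frac{36878177441}{5517101700} \approx -6.6843$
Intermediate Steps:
$J = 319762$
$M = 1671849$ ($M = 1293^{2} = 1671849$)
$- \frac{2175310}{M} + \frac{J}{99 \left(-100\right) 6} = - \frac{2175310}{1671849} + \frac{319762}{99 \left(-100\right) 6} = \left(-2175310\right) \frac{1}{1671849} + \frac{319762}{\left(-9900\right) 6} = - \frac{2175310}{1671849} + \frac{319762}{-59400} = - \frac{2175310}{1671849} + 319762 \left(- \frac{1}{59400}\right) = - \frac{2175310}{1671849} - \frac{159881}{29700} = - \frac{36878177441}{5517101700}$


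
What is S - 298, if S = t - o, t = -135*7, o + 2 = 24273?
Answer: -25514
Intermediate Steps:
o = 24271 (o = -2 + 24273 = 24271)
t = -945
S = -25216 (S = -945 - 1*24271 = -945 - 24271 = -25216)
S - 298 = -25216 - 298 = -25514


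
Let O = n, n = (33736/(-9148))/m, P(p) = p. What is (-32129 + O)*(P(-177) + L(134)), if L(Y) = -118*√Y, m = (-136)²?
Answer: 120277519579017/21150176 + 40092506526339*√134/10575088 ≈ 4.9573e+7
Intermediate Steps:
m = 18496
n = -4217/21150176 (n = (33736/(-9148))/18496 = (33736*(-1/9148))*(1/18496) = -8434/2287*1/18496 = -4217/21150176 ≈ -0.00019938)
O = -4217/21150176 ≈ -0.00019938
(-32129 + O)*(P(-177) + L(134)) = (-32129 - 4217/21150176)*(-177 - 118*√134) = -679534008921*(-177 - 118*√134)/21150176 = 120277519579017/21150176 + 40092506526339*√134/10575088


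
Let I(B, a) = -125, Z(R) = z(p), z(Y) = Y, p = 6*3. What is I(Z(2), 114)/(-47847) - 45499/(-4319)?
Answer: 2177530528/206651193 ≈ 10.537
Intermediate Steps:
p = 18
Z(R) = 18
I(Z(2), 114)/(-47847) - 45499/(-4319) = -125/(-47847) - 45499/(-4319) = -125*(-1/47847) - 45499*(-1/4319) = 125/47847 + 45499/4319 = 2177530528/206651193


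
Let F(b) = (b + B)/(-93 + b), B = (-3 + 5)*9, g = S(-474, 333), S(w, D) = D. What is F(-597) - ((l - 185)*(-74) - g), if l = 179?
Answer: -25337/230 ≈ -110.16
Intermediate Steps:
g = 333
B = 18 (B = 2*9 = 18)
F(b) = (18 + b)/(-93 + b) (F(b) = (b + 18)/(-93 + b) = (18 + b)/(-93 + b))
F(-597) - ((l - 185)*(-74) - g) = (18 - 597)/(-93 - 597) - ((179 - 185)*(-74) - 1*333) = -579/(-690) - (-6*(-74) - 333) = -1/690*(-579) - (444 - 333) = 193/230 - 1*111 = 193/230 - 111 = -25337/230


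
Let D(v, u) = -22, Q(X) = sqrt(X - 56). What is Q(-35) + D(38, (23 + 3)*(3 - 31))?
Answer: -22 + I*sqrt(91) ≈ -22.0 + 9.5394*I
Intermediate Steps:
Q(X) = sqrt(-56 + X)
Q(-35) + D(38, (23 + 3)*(3 - 31)) = sqrt(-56 - 35) - 22 = sqrt(-91) - 22 = I*sqrt(91) - 22 = -22 + I*sqrt(91)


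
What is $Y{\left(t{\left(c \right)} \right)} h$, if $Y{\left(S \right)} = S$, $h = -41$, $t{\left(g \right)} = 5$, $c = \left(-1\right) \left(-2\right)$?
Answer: $-205$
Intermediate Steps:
$c = 2$
$Y{\left(t{\left(c \right)} \right)} h = 5 \left(-41\right) = -205$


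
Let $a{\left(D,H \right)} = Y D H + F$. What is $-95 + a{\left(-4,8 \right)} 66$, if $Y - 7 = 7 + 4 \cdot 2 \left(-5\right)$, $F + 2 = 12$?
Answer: $55477$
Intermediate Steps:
$F = 10$ ($F = -2 + 12 = 10$)
$Y = -26$ ($Y = 7 + \left(7 + 4 \cdot 2 \left(-5\right)\right) = 7 + \left(7 + 8 \left(-5\right)\right) = 7 + \left(7 - 40\right) = 7 - 33 = -26$)
$a{\left(D,H \right)} = 10 - 26 D H$ ($a{\left(D,H \right)} = - 26 D H + 10 = 10 - 26 D H$)
$-95 + a{\left(-4,8 \right)} 66 = -95 + \left(10 - \left(-104\right) 8\right) 66 = -95 + \left(10 + 832\right) 66 = -95 + 842 \cdot 66 = -95 + 55572 = 55477$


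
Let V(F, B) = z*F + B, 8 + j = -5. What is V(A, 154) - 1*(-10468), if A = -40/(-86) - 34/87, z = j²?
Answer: 39783884/3741 ≈ 10635.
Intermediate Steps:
j = -13 (j = -8 - 5 = -13)
z = 169 (z = (-13)² = 169)
A = 278/3741 (A = -40*(-1/86) - 34*1/87 = 20/43 - 34/87 = 278/3741 ≈ 0.074312)
V(F, B) = B + 169*F (V(F, B) = 169*F + B = B + 169*F)
V(A, 154) - 1*(-10468) = (154 + 169*(278/3741)) - 1*(-10468) = (154 + 46982/3741) + 10468 = 623096/3741 + 10468 = 39783884/3741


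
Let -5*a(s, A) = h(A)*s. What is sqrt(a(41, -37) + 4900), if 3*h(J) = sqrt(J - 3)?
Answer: sqrt(1102500 - 1230*I*sqrt(10))/15 ≈ 70.0 - 0.12348*I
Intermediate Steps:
h(J) = sqrt(-3 + J)/3 (h(J) = sqrt(J - 3)/3 = sqrt(-3 + J)/3)
a(s, A) = -s*sqrt(-3 + A)/15 (a(s, A) = -sqrt(-3 + A)/3*s/5 = -s*sqrt(-3 + A)/15)
sqrt(a(41, -37) + 4900) = sqrt(-1/15*41*sqrt(-3 - 37) + 4900) = sqrt(-1/15*41*sqrt(-40) + 4900) = sqrt(-1/15*41*2*I*sqrt(10) + 4900) = sqrt(-82*I*sqrt(10)/15 + 4900) = sqrt(4900 - 82*I*sqrt(10)/15)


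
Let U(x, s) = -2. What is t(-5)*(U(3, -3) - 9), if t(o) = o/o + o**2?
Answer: -286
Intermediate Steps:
t(o) = 1 + o**2
t(-5)*(U(3, -3) - 9) = (1 + (-5)**2)*(-2 - 9) = (1 + 25)*(-11) = 26*(-11) = -286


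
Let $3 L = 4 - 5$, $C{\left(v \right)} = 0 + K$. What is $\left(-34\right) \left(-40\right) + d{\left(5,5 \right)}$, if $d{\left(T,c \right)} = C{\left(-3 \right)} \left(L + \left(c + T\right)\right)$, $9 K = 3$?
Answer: $\frac{12269}{9} \approx 1363.2$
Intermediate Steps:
$K = \frac{1}{3}$ ($K = \frac{1}{9} \cdot 3 = \frac{1}{3} \approx 0.33333$)
$C{\left(v \right)} = \frac{1}{3}$ ($C{\left(v \right)} = 0 + \frac{1}{3} = \frac{1}{3}$)
$L = - \frac{1}{3}$ ($L = \frac{4 - 5}{3} = \frac{1}{3} \left(-1\right) = - \frac{1}{3} \approx -0.33333$)
$d{\left(T,c \right)} = - \frac{1}{9} + \frac{T}{3} + \frac{c}{3}$ ($d{\left(T,c \right)} = \frac{- \frac{1}{3} + \left(c + T\right)}{3} = \frac{- \frac{1}{3} + \left(T + c\right)}{3} = \frac{- \frac{1}{3} + T + c}{3} = - \frac{1}{9} + \frac{T}{3} + \frac{c}{3}$)
$\left(-34\right) \left(-40\right) + d{\left(5,5 \right)} = \left(-34\right) \left(-40\right) + \left(- \frac{1}{9} + \frac{1}{3} \cdot 5 + \frac{1}{3} \cdot 5\right) = 1360 + \left(- \frac{1}{9} + \frac{5}{3} + \frac{5}{3}\right) = 1360 + \frac{29}{9} = \frac{12269}{9}$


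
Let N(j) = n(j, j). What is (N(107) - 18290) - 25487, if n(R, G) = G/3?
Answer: -131224/3 ≈ -43741.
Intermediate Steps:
n(R, G) = G/3 (n(R, G) = G*(⅓) = G/3)
N(j) = j/3
(N(107) - 18290) - 25487 = ((⅓)*107 - 18290) - 25487 = (107/3 - 18290) - 25487 = -54763/3 - 25487 = -131224/3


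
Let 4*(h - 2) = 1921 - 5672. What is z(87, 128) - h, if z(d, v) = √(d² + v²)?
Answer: 3743/4 + √23953 ≈ 1090.5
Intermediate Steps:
h = -3743/4 (h = 2 + (1921 - 5672)/4 = 2 + (¼)*(-3751) = 2 - 3751/4 = -3743/4 ≈ -935.75)
z(87, 128) - h = √(87² + 128²) - 1*(-3743/4) = √(7569 + 16384) + 3743/4 = √23953 + 3743/4 = 3743/4 + √23953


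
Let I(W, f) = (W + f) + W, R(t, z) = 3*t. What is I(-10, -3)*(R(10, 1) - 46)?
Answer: 368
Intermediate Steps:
I(W, f) = f + 2*W
I(-10, -3)*(R(10, 1) - 46) = (-3 + 2*(-10))*(3*10 - 46) = (-3 - 20)*(30 - 46) = -23*(-16) = 368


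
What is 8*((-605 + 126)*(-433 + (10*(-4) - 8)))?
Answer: 1843192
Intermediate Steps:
8*((-605 + 126)*(-433 + (10*(-4) - 8))) = 8*(-479*(-433 + (-40 - 8))) = 8*(-479*(-433 - 48)) = 8*(-479*(-481)) = 8*230399 = 1843192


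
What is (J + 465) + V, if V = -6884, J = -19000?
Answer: -25419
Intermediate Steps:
(J + 465) + V = (-19000 + 465) - 6884 = -18535 - 6884 = -25419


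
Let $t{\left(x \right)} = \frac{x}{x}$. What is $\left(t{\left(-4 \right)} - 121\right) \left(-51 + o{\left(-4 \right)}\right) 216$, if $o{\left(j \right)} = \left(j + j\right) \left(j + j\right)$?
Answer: $-336960$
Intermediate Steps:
$o{\left(j \right)} = 4 j^{2}$ ($o{\left(j \right)} = 2 j 2 j = 4 j^{2}$)
$t{\left(x \right)} = 1$
$\left(t{\left(-4 \right)} - 121\right) \left(-51 + o{\left(-4 \right)}\right) 216 = \left(1 - 121\right) \left(-51 + 4 \left(-4\right)^{2}\right) 216 = - 120 \left(-51 + 4 \cdot 16\right) 216 = - 120 \left(-51 + 64\right) 216 = \left(-120\right) 13 \cdot 216 = \left(-1560\right) 216 = -336960$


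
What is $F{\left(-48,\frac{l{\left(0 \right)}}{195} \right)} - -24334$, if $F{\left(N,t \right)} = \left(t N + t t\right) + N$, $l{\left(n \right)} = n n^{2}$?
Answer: $24286$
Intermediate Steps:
$l{\left(n \right)} = n^{3}$
$F{\left(N,t \right)} = N + t^{2} + N t$ ($F{\left(N,t \right)} = \left(N t + t^{2}\right) + N = \left(t^{2} + N t\right) + N = N + t^{2} + N t$)
$F{\left(-48,\frac{l{\left(0 \right)}}{195} \right)} - -24334 = \left(-48 + \left(\frac{0^{3}}{195}\right)^{2} - 48 \frac{0^{3}}{195}\right) - -24334 = \left(-48 + \left(0 \cdot \frac{1}{195}\right)^{2} - 48 \cdot 0 \cdot \frac{1}{195}\right) + 24334 = \left(-48 + 0^{2} - 0\right) + 24334 = \left(-48 + 0 + 0\right) + 24334 = -48 + 24334 = 24286$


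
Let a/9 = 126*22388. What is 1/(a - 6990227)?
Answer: 1/18397765 ≈ 5.4354e-8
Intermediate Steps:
a = 25387992 (a = 9*(126*22388) = 9*2820888 = 25387992)
1/(a - 6990227) = 1/(25387992 - 6990227) = 1/18397765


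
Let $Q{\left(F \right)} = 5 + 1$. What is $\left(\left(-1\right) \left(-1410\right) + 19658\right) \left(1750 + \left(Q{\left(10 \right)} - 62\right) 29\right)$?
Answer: $2654568$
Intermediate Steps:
$Q{\left(F \right)} = 6$
$\left(\left(-1\right) \left(-1410\right) + 19658\right) \left(1750 + \left(Q{\left(10 \right)} - 62\right) 29\right) = \left(\left(-1\right) \left(-1410\right) + 19658\right) \left(1750 + \left(6 - 62\right) 29\right) = \left(1410 + 19658\right) \left(1750 - 1624\right) = 21068 \left(1750 - 1624\right) = 21068 \cdot 126 = 2654568$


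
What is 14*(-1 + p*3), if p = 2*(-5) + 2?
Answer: -350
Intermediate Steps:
p = -8 (p = -10 + 2 = -8)
14*(-1 + p*3) = 14*(-1 - 8*3) = 14*(-1 - 24) = 14*(-25) = -350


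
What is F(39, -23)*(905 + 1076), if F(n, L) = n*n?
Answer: 3013101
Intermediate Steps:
F(n, L) = n²
F(39, -23)*(905 + 1076) = 39²*(905 + 1076) = 1521*1981 = 3013101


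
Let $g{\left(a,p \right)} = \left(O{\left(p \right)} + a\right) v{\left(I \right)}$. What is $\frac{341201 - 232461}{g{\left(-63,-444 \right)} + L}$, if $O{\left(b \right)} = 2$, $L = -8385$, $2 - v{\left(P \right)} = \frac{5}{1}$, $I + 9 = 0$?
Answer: $- \frac{54370}{4101} \approx -13.258$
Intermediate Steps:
$I = -9$ ($I = -9 + 0 = -9$)
$v{\left(P \right)} = -3$ ($v{\left(P \right)} = 2 - \frac{5}{1} = 2 - 5 \cdot 1 = 2 - 5 = -3$)
$g{\left(a,p \right)} = -6 - 3 a$ ($g{\left(a,p \right)} = \left(2 + a\right) \left(-3\right) = -6 - 3 a$)
$\frac{341201 - 232461}{g{\left(-63,-444 \right)} + L} = \frac{341201 - 232461}{\left(-6 - -189\right) - 8385} = \frac{108740}{\left(-6 + 189\right) - 8385} = \frac{108740}{183 - 8385} = \frac{108740}{-8202} = 108740 \left(- \frac{1}{8202}\right) = - \frac{54370}{4101}$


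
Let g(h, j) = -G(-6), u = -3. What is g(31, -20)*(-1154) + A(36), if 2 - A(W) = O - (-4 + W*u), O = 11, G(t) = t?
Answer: -7045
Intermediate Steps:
g(h, j) = 6 (g(h, j) = -1*(-6) = 6)
A(W) = -13 - 3*W (A(W) = 2 - (11 - (-4 + W*(-3))) = 2 - (11 - (-4 - 3*W)) = 2 - (11 + (4 + 3*W)) = 2 - (15 + 3*W) = 2 + (-15 - 3*W) = -13 - 3*W)
g(31, -20)*(-1154) + A(36) = 6*(-1154) + (-13 - 3*36) = -6924 + (-13 - 108) = -6924 - 121 = -7045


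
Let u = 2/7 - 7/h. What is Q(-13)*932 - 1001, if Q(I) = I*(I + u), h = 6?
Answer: 3510793/21 ≈ 1.6718e+5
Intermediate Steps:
u = -37/42 (u = 2/7 - 7/6 = -37/42 ≈ -0.88095)
Q(I) = I*(-37/42 + I) (Q(I) = I*(I - 37/42) = I*(-37/42 + I))
Q(-13)*932 - 1001 = ((1/42)*(-13)*(-37 + 42*(-13)))*932 - 1001 = ((1/42)*(-13)*(-37 - 546))*932 - 1001 = ((1/42)*(-13)*(-583))*932 - 1001 = (7579/42)*932 - 1001 = 3531814/21 - 1001 = 3510793/21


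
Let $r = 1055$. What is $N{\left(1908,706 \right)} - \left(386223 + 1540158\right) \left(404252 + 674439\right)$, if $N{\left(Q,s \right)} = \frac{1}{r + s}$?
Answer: $- \frac{3659304901044230}{1761} \approx -2.078 \cdot 10^{12}$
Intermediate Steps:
$N{\left(Q,s \right)} = \frac{1}{1055 + s}$
$N{\left(1908,706 \right)} - \left(386223 + 1540158\right) \left(404252 + 674439\right) = \frac{1}{1055 + 706} - \left(386223 + 1540158\right) \left(404252 + 674439\right) = \frac{1}{1761} - 1926381 \cdot 1078691 = \frac{1}{1761} - 2077969847271 = - \frac{3659304901044230}{1761}$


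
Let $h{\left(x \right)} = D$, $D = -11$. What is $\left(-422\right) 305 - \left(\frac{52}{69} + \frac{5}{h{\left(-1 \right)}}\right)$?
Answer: $- \frac{97691117}{759} \approx -1.2871 \cdot 10^{5}$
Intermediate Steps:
$h{\left(x \right)} = -11$
$\left(-422\right) 305 - \left(\frac{52}{69} + \frac{5}{h{\left(-1 \right)}}\right) = \left(-422\right) 305 - \left(- \frac{5}{11} + \frac{52}{69}\right) = -128710 - \frac{227}{759} = - \frac{97691117}{759}$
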